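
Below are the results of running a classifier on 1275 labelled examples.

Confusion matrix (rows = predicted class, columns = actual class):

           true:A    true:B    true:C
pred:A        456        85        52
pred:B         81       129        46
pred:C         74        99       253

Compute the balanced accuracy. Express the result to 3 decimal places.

0.626

Balanced accuracy = mean of per-class recall.
  A: recall = 456/611 = 0.7463
  B: recall = 129/313 = 0.4121
  C: recall = 253/351 = 0.7208
Mean = (0.7463 + 0.4121 + 0.7208) / 3 = 0.626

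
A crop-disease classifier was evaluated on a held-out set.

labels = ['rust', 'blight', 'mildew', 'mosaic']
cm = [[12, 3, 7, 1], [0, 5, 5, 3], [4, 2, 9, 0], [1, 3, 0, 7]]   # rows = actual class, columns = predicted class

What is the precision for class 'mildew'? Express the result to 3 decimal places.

0.429

Take TP from the diagonal, FP from the rest of the 'mildew' prediction marginal, FN from the rest of the 'mildew' actual marginal.
precision = TP/(TP+FP).
mildew: TP=9, FP=7+5+0=12 → 9/21 = 0.4286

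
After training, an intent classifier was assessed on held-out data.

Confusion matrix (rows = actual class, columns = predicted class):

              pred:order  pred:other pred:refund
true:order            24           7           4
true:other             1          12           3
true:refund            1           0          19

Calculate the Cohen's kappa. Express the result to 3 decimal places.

Observed agreement pₒ = trace/N = 55/71 = 0.7746
Expected agreement pₑ = Σ (rowᵢ·colᵢ)/N² = (35·26 + 16·19 + 20·26)/71² = 0.3440
κ = (pₒ − pₑ)/(1 − pₑ) = (0.7746 − 0.3440)/(1 − 0.3440) = 0.656

0.656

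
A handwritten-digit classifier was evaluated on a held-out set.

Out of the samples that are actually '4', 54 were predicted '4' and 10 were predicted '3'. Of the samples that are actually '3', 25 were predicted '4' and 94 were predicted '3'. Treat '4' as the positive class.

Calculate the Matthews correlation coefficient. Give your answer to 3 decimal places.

0.610

MCC = (TP·TN − FP·FN) / √((TP+FP)(TP+FN)(TN+FP)(TN+FN))
Numerator = 54·94 − 25·10 = 4826
Denominator = √(79·64·119·104) = √62573056 = 7910.3133
MCC = 4826 / 7910.3133 = 0.610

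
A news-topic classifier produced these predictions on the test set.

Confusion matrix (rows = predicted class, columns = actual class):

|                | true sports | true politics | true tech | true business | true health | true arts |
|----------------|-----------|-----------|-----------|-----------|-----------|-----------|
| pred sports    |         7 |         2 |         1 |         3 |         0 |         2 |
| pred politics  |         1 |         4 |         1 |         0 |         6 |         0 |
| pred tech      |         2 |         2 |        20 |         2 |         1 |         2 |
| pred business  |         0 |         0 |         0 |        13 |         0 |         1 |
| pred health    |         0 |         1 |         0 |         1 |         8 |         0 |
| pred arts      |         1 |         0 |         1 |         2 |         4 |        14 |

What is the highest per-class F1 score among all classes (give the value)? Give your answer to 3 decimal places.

0.769

Per-class F1 score (2·TP/(2·TP+FP+FN)):
  sports: TP=7, FP=2+1+3+0+2=8, FN=1+2+0+0+1=4 → 14/26 = 0.5385
  politics: TP=4, FP=1+1+0+6+0=8, FN=2+2+0+1+0=5 → 8/21 = 0.3810
  tech: TP=20, FP=2+2+2+1+2=9, FN=1+1+0+0+1=3 → 40/52 = 0.7692
  business: TP=13, FP=0+0+0+0+1=1, FN=3+0+2+1+2=8 → 26/35 = 0.7429
  health: TP=8, FP=0+1+0+1+0=2, FN=0+6+1+0+4=11 → 16/29 = 0.5517
  arts: TP=14, FP=1+0+1+2+4=8, FN=2+0+2+1+0=5 → 28/41 = 0.6829
Highest is class 'tech' with F1 score = 0.769.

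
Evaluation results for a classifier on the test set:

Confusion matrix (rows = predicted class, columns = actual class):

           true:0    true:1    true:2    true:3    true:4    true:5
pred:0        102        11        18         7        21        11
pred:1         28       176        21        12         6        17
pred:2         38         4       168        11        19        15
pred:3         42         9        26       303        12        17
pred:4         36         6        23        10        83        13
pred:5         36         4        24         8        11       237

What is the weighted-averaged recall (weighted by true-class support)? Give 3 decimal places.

0.674

Per-class recall (TP/(TP+FN)):
  0: TP=102, FN=28+38+42+36+36=180 → 102/282 = 0.3617
  1: TP=176, FN=11+4+9+6+4=34 → 176/210 = 0.8381
  2: TP=168, FN=18+21+26+23+24=112 → 168/280 = 0.6000
  3: TP=303, FN=7+12+11+10+8=48 → 303/351 = 0.8632
  4: TP=83, FN=21+6+19+12+11=69 → 83/152 = 0.5461
  5: TP=237, FN=11+17+15+17+13=73 → 237/310 = 0.7645
Weighted-recall = Σ (supportᵢ/N)·recallᵢ with N=1585: (282/1585)·0.3617 + (210/1585)·0.8381 + (280/1585)·0.6000 + (351/1585)·0.8632 + (152/1585)·0.5461 + (310/1585)·0.7645 = 0.674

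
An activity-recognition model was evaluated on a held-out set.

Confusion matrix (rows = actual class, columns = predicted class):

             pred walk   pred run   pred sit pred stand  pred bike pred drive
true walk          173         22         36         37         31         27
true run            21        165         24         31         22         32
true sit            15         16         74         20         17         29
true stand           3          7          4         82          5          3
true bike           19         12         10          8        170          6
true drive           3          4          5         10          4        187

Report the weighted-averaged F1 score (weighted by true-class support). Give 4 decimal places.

Per-class F1 score (2·TP/(2·TP+FP+FN)):
  walk: TP=173, FP=21+15+3+19+3=61, FN=22+36+37+31+27=153 → 346/560 = 0.61786
  run: TP=165, FP=22+16+7+12+4=61, FN=21+24+31+22+32=130 → 330/521 = 0.63340
  sit: TP=74, FP=36+24+4+10+5=79, FN=15+16+20+17+29=97 → 148/324 = 0.45679
  stand: TP=82, FP=37+31+20+8+10=106, FN=3+7+4+5+3=22 → 164/292 = 0.56164
  bike: TP=170, FP=31+22+17+5+4=79, FN=19+12+10+8+6=55 → 340/474 = 0.71730
  drive: TP=187, FP=27+32+29+3+6=97, FN=3+4+5+10+4=26 → 374/497 = 0.75252
Weighted-F1 score = Σ (supportᵢ/N)·F1 scoreᵢ with N=1334: (326/1334)·0.61786 + (295/1334)·0.63340 + (171/1334)·0.45679 + (104/1334)·0.56164 + (225/1334)·0.71730 + (213/1334)·0.75252 = 0.6345

0.6345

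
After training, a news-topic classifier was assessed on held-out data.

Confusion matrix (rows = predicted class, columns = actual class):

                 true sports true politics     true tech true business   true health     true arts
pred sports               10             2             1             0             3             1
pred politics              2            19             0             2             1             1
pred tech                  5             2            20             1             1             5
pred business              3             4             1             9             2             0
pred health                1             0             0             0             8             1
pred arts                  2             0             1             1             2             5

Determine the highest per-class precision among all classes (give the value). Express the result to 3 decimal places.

Per-class precision (TP/(TP+FP)):
  sports: TP=10, FP=2+1+0+3+1=7 → 10/17 = 0.5882
  politics: TP=19, FP=2+0+2+1+1=6 → 19/25 = 0.7600
  tech: TP=20, FP=5+2+1+1+5=14 → 20/34 = 0.5882
  business: TP=9, FP=3+4+1+2+0=10 → 9/19 = 0.4737
  health: TP=8, FP=1+0+0+0+1=2 → 8/10 = 0.8000
  arts: TP=5, FP=2+0+1+1+2=6 → 5/11 = 0.4545
Highest is class 'health' with precision = 0.800.

0.800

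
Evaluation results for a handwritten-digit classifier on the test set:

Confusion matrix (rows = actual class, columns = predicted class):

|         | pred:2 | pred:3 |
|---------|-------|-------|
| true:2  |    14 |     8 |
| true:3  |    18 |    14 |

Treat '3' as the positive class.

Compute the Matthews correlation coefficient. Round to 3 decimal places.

MCC = (TP·TN − FP·FN) / √((TP+FP)(TP+FN)(TN+FP)(TN+FN))
Numerator = 14·14 − 8·18 = 52
Denominator = √(22·32·22·32) = √495616 = 704.0000
MCC = 52 / 704.0000 = 0.074

0.074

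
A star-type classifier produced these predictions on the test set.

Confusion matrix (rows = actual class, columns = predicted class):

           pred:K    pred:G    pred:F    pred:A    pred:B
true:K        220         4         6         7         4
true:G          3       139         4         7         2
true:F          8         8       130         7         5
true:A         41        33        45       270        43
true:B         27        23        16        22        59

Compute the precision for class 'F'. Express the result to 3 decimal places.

precision = TP/(TP+FP).
F: TP=130, FP=6+4+45+16=71 → 130/201 = 0.6468

0.647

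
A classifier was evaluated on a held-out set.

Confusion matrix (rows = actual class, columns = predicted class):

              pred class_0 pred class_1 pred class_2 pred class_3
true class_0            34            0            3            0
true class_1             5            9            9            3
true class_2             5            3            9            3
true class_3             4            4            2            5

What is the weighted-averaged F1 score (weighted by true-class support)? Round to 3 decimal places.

Per-class F1 score (2·TP/(2·TP+FP+FN)):
  class_0: TP=34, FP=5+5+4=14, FN=0+3+0=3 → 68/85 = 0.8000
  class_1: TP=9, FP=0+3+4=7, FN=5+9+3=17 → 18/42 = 0.4286
  class_2: TP=9, FP=3+9+2=14, FN=5+3+3=11 → 18/43 = 0.4186
  class_3: TP=5, FP=0+3+3=6, FN=4+4+2=10 → 10/26 = 0.3846
Weighted-F1 score = Σ (supportᵢ/N)·F1 scoreᵢ with N=98: (37/98)·0.8000 + (26/98)·0.4286 + (20/98)·0.4186 + (15/98)·0.3846 = 0.560

0.560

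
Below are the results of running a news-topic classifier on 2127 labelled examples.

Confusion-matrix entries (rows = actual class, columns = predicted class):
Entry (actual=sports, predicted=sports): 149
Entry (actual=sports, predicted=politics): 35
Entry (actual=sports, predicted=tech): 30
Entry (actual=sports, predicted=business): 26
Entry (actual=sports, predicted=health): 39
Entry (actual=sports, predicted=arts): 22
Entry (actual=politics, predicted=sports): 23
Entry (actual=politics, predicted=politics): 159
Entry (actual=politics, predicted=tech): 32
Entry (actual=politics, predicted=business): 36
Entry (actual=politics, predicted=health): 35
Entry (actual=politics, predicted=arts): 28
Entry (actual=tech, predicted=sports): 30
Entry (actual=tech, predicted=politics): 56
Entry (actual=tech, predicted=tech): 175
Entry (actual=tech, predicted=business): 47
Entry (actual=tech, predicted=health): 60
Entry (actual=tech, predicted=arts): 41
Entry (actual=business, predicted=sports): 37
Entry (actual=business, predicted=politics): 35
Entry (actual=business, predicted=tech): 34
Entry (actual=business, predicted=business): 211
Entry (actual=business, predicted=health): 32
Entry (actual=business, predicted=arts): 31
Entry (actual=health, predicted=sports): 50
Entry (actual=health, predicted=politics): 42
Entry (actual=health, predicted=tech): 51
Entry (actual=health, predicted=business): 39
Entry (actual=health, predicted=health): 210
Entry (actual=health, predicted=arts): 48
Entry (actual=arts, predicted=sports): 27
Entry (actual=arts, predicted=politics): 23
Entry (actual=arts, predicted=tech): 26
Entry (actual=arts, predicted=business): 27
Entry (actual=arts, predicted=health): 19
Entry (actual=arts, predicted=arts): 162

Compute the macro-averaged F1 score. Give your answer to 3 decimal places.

Per-class F1 score (2·TP/(2·TP+FP+FN)):
  sports: TP=149, FP=23+30+37+50+27=167, FN=35+30+26+39+22=152 → 298/617 = 0.4830
  politics: TP=159, FP=35+56+35+42+23=191, FN=23+32+36+35+28=154 → 318/663 = 0.4796
  tech: TP=175, FP=30+32+34+51+26=173, FN=30+56+47+60+41=234 → 350/757 = 0.4624
  business: TP=211, FP=26+36+47+39+27=175, FN=37+35+34+32+31=169 → 422/766 = 0.5509
  health: TP=210, FP=39+35+60+32+19=185, FN=50+42+51+39+48=230 → 420/835 = 0.5030
  arts: TP=162, FP=22+28+41+31+48=170, FN=27+23+26+27+19=122 → 324/616 = 0.5260
Macro-F1 score = mean = (0.4830 + 0.4796 + 0.4624 + 0.5509 + 0.5030 + 0.5260) / 6 = 0.501

0.501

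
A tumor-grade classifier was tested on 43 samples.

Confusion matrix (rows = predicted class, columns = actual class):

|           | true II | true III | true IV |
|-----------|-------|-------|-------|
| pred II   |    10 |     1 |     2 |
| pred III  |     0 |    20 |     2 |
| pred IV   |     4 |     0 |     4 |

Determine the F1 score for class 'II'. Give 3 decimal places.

Take TP from the diagonal, FP from the rest of the 'II' prediction marginal, FN from the rest of the 'II' actual marginal.
F1 score = 2·TP/(2·TP+FP+FN).
II: TP=10, FP=1+2=3, FN=0+4=4 → 20/27 = 0.7407

0.741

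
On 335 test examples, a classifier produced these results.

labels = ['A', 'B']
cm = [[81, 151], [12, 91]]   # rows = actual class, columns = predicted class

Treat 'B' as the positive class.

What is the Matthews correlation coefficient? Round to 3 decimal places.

MCC = (TP·TN − FP·FN) / √((TP+FP)(TP+FN)(TN+FP)(TN+FN))
Numerator = 91·81 − 151·12 = 5559
Denominator = √(242·103·232·93) = √537803376 = 23190.5881
MCC = 5559 / 23190.5881 = 0.240

0.240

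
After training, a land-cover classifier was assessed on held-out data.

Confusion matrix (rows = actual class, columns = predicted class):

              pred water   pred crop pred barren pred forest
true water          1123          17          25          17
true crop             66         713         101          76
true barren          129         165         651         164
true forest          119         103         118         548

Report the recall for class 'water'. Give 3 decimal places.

0.950

Take TP from the diagonal, FP from the rest of the 'water' prediction marginal, FN from the rest of the 'water' actual marginal.
recall = TP/(TP+FN).
water: TP=1123, FN=17+25+17=59 → 1123/1182 = 0.9501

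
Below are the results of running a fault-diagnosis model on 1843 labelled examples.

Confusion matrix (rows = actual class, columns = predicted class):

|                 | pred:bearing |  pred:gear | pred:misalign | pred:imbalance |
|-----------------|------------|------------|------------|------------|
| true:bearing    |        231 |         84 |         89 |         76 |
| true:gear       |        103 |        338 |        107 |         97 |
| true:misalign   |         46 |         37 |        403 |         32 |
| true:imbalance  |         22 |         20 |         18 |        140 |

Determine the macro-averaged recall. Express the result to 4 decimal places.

Per-class recall (TP/(TP+FN)):
  bearing: TP=231, FN=84+89+76=249 → 231/480 = 0.48125
  gear: TP=338, FN=103+107+97=307 → 338/645 = 0.52403
  misalign: TP=403, FN=46+37+32=115 → 403/518 = 0.77799
  imbalance: TP=140, FN=22+20+18=60 → 140/200 = 0.70000
Macro-recall = mean = (0.48125 + 0.52403 + 0.77799 + 0.70000) / 4 = 0.6208

0.6208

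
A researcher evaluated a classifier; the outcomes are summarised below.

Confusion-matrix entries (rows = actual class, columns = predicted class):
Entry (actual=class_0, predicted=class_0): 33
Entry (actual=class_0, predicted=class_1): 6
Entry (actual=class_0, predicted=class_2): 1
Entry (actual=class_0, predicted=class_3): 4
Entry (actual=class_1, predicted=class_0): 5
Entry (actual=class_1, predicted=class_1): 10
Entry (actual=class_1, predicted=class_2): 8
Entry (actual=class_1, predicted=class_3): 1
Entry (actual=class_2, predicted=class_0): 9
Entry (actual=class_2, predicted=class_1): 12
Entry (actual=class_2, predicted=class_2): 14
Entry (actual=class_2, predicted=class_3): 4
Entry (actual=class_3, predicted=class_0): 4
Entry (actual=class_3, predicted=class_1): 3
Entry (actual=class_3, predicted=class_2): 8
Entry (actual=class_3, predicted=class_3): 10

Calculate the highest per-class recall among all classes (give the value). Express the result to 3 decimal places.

Per-class recall (TP/(TP+FN)):
  class_0: TP=33, FN=6+1+4=11 → 33/44 = 0.7500
  class_1: TP=10, FN=5+8+1=14 → 10/24 = 0.4167
  class_2: TP=14, FN=9+12+4=25 → 14/39 = 0.3590
  class_3: TP=10, FN=4+3+8=15 → 10/25 = 0.4000
Highest is class 'class_0' with recall = 0.750.

0.750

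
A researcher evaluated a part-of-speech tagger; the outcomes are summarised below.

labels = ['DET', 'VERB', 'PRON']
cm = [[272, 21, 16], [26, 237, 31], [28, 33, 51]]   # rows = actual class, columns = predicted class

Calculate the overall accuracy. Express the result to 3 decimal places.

0.783

Accuracy = trace / total = (272+237+51=560) / 715 = 560/715 = 0.783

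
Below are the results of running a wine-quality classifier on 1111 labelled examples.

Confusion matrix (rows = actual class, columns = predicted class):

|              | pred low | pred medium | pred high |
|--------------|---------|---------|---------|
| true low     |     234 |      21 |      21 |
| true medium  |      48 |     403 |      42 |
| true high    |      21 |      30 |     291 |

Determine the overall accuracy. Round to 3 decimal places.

Accuracy = trace / total = (234+403+291=928) / 1111 = 928/1111 = 0.835

0.835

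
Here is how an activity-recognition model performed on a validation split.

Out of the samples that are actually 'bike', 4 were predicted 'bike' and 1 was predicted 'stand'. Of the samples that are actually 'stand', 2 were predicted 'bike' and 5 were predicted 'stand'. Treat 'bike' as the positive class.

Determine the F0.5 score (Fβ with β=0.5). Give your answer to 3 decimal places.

0.690

Fβ = (1+β²)·TP / ((1+β²)·TP + β²·FN + FP), with β²=1/4
= 1.25·4 / (1.25·4 + 0.25·1 + 2) = 0.690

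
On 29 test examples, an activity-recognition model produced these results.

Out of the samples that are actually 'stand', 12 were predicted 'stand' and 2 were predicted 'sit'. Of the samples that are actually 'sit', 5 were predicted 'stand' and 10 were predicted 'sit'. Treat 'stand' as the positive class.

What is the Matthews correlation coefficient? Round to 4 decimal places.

0.5315

MCC = (TP·TN − FP·FN) / √((TP+FP)(TP+FN)(TN+FP)(TN+FN))
Numerator = 12·10 − 5·2 = 110
Denominator = √(17·14·15·12) = √42840 = 206.9783
MCC = 110 / 206.9783 = 0.5315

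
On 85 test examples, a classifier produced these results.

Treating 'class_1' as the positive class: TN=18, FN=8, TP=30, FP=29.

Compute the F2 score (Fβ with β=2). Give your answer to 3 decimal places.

Fβ = (1+β²)·TP / ((1+β²)·TP + β²·FN + FP), with β²=4
= 5·30 / (5·30 + 4·8 + 29) = 0.711

0.711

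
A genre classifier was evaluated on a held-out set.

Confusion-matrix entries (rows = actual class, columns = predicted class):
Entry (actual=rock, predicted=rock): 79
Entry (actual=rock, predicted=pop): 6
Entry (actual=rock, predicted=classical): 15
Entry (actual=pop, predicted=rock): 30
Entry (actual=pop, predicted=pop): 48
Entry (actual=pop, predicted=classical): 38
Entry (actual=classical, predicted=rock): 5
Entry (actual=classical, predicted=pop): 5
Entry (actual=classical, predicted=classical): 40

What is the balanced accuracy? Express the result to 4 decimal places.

0.6679

Balanced accuracy = mean of per-class recall.
  rock: recall = 79/100 = 0.79000
  pop: recall = 48/116 = 0.41379
  classical: recall = 40/50 = 0.80000
Mean = (0.79000 + 0.41379 + 0.80000) / 3 = 0.6679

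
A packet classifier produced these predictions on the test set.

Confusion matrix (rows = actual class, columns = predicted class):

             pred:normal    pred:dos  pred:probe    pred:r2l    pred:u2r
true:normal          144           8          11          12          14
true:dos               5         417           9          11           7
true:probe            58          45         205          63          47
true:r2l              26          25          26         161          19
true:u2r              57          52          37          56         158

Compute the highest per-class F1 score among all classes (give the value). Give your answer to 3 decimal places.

0.837

Per-class F1 score (2·TP/(2·TP+FP+FN)):
  normal: TP=144, FP=5+58+26+57=146, FN=8+11+12+14=45 → 288/479 = 0.6013
  dos: TP=417, FP=8+45+25+52=130, FN=5+9+11+7=32 → 834/996 = 0.8373
  probe: TP=205, FP=11+9+26+37=83, FN=58+45+63+47=213 → 410/706 = 0.5807
  r2l: TP=161, FP=12+11+63+56=142, FN=26+25+26+19=96 → 322/560 = 0.5750
  u2r: TP=158, FP=14+7+47+19=87, FN=57+52+37+56=202 → 316/605 = 0.5223
Highest is class 'dos' with F1 score = 0.837.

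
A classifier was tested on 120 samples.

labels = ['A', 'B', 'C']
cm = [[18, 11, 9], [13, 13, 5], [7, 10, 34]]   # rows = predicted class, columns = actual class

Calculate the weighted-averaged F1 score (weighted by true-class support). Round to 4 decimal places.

Per-class F1 score (2·TP/(2·TP+FP+FN)):
  A: TP=18, FP=11+9=20, FN=13+7=20 → 36/76 = 0.47368
  B: TP=13, FP=13+5=18, FN=11+10=21 → 26/65 = 0.40000
  C: TP=34, FP=7+10=17, FN=9+5=14 → 68/99 = 0.68687
Weighted-F1 score = Σ (supportᵢ/N)·F1 scoreᵢ with N=120: (38/120)·0.47368 + (34/120)·0.40000 + (48/120)·0.68687 = 0.5381

0.5381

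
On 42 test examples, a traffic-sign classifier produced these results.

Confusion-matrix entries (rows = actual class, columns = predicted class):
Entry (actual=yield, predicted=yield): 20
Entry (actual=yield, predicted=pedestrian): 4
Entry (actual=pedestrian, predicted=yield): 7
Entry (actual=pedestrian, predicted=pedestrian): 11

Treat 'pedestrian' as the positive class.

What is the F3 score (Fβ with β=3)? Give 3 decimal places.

0.621

Fβ = (1+β²)·TP / ((1+β²)·TP + β²·FN + FP), with β²=9
= 10·11 / (10·11 + 9·7 + 4) = 0.621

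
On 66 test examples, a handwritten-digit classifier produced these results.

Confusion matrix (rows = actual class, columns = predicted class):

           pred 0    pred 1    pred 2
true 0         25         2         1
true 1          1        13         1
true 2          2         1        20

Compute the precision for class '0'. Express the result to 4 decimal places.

Treat '0' as positive and all other classes as negative.
precision = TP/(TP+FP).
0: TP=25, FP=1+2=3 → 25/28 = 0.89286

0.8929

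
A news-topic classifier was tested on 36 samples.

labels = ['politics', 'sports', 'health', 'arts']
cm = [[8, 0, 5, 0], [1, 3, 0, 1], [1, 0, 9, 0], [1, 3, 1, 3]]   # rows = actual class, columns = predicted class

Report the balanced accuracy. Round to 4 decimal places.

Balanced accuracy = mean of per-class recall.
  politics: recall = 8/13 = 0.61538
  sports: recall = 3/5 = 0.60000
  health: recall = 9/10 = 0.90000
  arts: recall = 3/8 = 0.37500
Mean = (0.61538 + 0.60000 + 0.90000 + 0.37500) / 4 = 0.6226

0.6226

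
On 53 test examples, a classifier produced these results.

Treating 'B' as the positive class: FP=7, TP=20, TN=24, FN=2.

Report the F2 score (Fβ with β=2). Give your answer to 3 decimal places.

Fβ = (1+β²)·TP / ((1+β²)·TP + β²·FN + FP), with β²=4
= 5·20 / (5·20 + 4·2 + 7) = 0.870

0.870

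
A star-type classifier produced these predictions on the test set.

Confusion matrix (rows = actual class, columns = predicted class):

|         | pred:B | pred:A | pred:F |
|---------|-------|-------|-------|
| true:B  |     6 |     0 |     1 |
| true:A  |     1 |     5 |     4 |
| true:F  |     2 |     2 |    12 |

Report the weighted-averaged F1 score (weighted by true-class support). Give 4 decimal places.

0.6900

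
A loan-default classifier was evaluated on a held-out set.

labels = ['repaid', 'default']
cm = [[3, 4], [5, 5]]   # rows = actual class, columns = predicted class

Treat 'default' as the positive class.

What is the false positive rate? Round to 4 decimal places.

FPR = FP/(FP+TN) = 4/(4+3) = 0.5714

0.5714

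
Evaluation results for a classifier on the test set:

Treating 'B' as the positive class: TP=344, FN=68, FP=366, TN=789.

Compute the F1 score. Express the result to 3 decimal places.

Precision = TP/(TP+FP) = 344/710 = 0.4845
Recall = TP/(TP+FN) = 344/412 = 0.8350
F1 = 2·TP/(2·TP+FP+FN) = 688/1122 = 0.613

0.613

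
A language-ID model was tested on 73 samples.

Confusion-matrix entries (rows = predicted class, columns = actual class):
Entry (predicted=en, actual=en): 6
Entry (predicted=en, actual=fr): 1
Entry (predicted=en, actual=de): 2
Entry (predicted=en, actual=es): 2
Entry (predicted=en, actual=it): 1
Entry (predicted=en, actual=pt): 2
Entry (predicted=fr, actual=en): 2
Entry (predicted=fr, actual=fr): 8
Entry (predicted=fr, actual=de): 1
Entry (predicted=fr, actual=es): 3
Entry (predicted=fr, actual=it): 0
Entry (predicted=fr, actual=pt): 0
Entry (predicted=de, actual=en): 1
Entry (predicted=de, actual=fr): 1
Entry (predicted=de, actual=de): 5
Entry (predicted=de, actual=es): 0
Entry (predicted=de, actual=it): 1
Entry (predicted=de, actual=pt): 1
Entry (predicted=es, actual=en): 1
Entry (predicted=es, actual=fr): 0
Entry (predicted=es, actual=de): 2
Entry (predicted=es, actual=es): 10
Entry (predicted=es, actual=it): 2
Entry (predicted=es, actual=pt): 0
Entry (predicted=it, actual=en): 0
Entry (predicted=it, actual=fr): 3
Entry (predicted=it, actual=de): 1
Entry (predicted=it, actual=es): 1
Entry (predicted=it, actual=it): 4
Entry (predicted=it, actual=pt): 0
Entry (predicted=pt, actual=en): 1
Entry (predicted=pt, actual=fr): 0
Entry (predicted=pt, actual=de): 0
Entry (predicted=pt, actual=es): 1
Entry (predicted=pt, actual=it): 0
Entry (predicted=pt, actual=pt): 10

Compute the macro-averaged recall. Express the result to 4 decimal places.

0.5788

Per-class recall (TP/(TP+FN)):
  en: TP=6, FN=2+1+1+0+1=5 → 6/11 = 0.54545
  fr: TP=8, FN=1+1+0+3+0=5 → 8/13 = 0.61538
  de: TP=5, FN=2+1+2+1+0=6 → 5/11 = 0.45455
  es: TP=10, FN=2+3+0+1+1=7 → 10/17 = 0.58824
  it: TP=4, FN=1+0+1+2+0=4 → 4/8 = 0.50000
  pt: TP=10, FN=2+0+1+0+0=3 → 10/13 = 0.76923
Macro-recall = mean = (0.54545 + 0.61538 + 0.45455 + 0.58824 + 0.50000 + 0.76923) / 6 = 0.5788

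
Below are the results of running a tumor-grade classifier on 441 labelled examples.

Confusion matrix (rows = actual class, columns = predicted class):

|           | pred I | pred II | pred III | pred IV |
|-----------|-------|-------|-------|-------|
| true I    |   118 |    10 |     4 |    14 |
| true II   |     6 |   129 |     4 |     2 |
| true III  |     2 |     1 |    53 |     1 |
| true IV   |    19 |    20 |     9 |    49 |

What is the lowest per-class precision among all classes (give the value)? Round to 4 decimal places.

0.7424

Per-class precision (TP/(TP+FP)):
  I: TP=118, FP=6+2+19=27 → 118/145 = 0.81379
  II: TP=129, FP=10+1+20=31 → 129/160 = 0.80625
  III: TP=53, FP=4+4+9=17 → 53/70 = 0.75714
  IV: TP=49, FP=14+2+1=17 → 49/66 = 0.74242
Lowest is class 'IV' with precision = 0.7424.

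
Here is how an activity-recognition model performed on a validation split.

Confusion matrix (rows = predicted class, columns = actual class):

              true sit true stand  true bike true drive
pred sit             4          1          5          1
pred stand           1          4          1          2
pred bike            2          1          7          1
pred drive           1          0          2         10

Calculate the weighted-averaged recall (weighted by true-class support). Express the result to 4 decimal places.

Per-class recall (TP/(TP+FN)):
  sit: TP=4, FN=1+2+1=4 → 4/8 = 0.50000
  stand: TP=4, FN=1+1+0=2 → 4/6 = 0.66667
  bike: TP=7, FN=5+1+2=8 → 7/15 = 0.46667
  drive: TP=10, FN=1+2+1=4 → 10/14 = 0.71429
Weighted-recall = Σ (supportᵢ/N)·recallᵢ with N=43: (8/43)·0.50000 + (6/43)·0.66667 + (15/43)·0.46667 + (14/43)·0.71429 = 0.5814

0.5814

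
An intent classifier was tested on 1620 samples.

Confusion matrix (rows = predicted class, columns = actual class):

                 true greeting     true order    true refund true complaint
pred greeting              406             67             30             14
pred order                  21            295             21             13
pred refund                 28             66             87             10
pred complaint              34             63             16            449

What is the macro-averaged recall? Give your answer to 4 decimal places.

0.7300

Per-class recall (TP/(TP+FN)):
  greeting: TP=406, FN=21+28+34=83 → 406/489 = 0.83027
  order: TP=295, FN=67+66+63=196 → 295/491 = 0.60081
  refund: TP=87, FN=30+21+16=67 → 87/154 = 0.56494
  complaint: TP=449, FN=14+13+10=37 → 449/486 = 0.92387
Macro-recall = mean = (0.83027 + 0.60081 + 0.56494 + 0.92387) / 4 = 0.7300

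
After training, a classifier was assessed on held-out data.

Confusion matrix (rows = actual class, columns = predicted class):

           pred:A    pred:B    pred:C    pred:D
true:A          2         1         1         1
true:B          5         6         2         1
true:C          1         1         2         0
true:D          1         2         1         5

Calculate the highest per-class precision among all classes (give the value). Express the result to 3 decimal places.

0.714

Per-class precision (TP/(TP+FP)):
  A: TP=2, FP=5+1+1=7 → 2/9 = 0.2222
  B: TP=6, FP=1+1+2=4 → 6/10 = 0.6000
  C: TP=2, FP=1+2+1=4 → 2/6 = 0.3333
  D: TP=5, FP=1+1+0=2 → 5/7 = 0.7143
Highest is class 'D' with precision = 0.714.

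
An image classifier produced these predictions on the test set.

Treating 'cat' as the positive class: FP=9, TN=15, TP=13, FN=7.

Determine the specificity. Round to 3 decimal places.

Specificity = TN/(TN+FP) = 15/(15+9) = 0.625

0.625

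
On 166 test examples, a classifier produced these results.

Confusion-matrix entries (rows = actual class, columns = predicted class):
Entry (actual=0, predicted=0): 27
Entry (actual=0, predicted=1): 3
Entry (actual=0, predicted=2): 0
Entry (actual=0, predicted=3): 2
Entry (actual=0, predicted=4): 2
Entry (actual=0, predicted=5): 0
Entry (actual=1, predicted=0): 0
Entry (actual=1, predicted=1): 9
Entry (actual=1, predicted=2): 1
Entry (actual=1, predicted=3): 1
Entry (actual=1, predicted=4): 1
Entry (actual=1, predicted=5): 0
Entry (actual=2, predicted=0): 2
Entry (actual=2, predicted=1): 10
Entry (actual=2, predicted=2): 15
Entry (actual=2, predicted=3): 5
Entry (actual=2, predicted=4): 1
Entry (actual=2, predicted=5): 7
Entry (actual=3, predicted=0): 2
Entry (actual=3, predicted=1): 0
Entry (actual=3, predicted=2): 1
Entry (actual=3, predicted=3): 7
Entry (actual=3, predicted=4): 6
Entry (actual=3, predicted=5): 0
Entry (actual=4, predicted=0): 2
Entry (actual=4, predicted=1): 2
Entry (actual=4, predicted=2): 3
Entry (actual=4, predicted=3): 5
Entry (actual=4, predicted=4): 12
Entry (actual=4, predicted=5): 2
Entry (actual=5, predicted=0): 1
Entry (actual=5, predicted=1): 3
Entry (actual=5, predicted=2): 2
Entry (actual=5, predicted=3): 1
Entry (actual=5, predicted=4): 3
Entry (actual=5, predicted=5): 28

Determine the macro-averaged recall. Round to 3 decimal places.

Per-class recall (TP/(TP+FN)):
  0: TP=27, FN=3+0+2+2+0=7 → 27/34 = 0.7941
  1: TP=9, FN=0+1+1+1+0=3 → 9/12 = 0.7500
  2: TP=15, FN=2+10+5+1+7=25 → 15/40 = 0.3750
  3: TP=7, FN=2+0+1+6+0=9 → 7/16 = 0.4375
  4: TP=12, FN=2+2+3+5+2=14 → 12/26 = 0.4615
  5: TP=28, FN=1+3+2+1+3=10 → 28/38 = 0.7368
Macro-recall = mean = (0.7941 + 0.7500 + 0.3750 + 0.4375 + 0.4615 + 0.7368) / 6 = 0.592

0.592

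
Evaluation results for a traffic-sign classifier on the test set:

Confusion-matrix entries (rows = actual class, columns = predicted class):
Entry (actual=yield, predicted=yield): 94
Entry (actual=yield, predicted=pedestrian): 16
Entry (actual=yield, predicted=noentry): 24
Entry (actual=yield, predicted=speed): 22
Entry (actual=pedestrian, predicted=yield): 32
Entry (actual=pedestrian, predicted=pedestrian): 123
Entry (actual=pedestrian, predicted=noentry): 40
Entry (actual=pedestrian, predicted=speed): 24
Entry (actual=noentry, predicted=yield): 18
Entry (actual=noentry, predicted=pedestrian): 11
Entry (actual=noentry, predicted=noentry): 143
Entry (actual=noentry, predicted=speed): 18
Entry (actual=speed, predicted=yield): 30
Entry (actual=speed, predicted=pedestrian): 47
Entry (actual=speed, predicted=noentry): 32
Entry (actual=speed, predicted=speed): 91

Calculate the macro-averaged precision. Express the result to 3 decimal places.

Per-class precision (TP/(TP+FP)):
  yield: TP=94, FP=32+18+30=80 → 94/174 = 0.5402
  pedestrian: TP=123, FP=16+11+47=74 → 123/197 = 0.6244
  noentry: TP=143, FP=24+40+32=96 → 143/239 = 0.5983
  speed: TP=91, FP=22+24+18=64 → 91/155 = 0.5871
Macro-precision = mean = (0.5402 + 0.6244 + 0.5983 + 0.5871) / 4 = 0.588

0.588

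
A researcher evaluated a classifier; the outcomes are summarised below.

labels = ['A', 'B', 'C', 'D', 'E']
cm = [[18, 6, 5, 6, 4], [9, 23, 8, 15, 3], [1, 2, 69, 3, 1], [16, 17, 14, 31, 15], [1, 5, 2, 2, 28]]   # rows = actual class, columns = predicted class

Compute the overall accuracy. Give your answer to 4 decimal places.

Accuracy = trace / total = (18+23+69+31+28=169) / 304 = 169/304 = 0.5559

0.5559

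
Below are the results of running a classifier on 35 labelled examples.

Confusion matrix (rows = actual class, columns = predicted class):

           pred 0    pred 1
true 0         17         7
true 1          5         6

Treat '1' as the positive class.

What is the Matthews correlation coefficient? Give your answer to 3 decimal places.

0.244

MCC = (TP·TN − FP·FN) / √((TP+FP)(TP+FN)(TN+FP)(TN+FN))
Numerator = 6·17 − 7·5 = 67
Denominator = √(13·11·24·22) = √75504 = 274.7799
MCC = 67 / 274.7799 = 0.244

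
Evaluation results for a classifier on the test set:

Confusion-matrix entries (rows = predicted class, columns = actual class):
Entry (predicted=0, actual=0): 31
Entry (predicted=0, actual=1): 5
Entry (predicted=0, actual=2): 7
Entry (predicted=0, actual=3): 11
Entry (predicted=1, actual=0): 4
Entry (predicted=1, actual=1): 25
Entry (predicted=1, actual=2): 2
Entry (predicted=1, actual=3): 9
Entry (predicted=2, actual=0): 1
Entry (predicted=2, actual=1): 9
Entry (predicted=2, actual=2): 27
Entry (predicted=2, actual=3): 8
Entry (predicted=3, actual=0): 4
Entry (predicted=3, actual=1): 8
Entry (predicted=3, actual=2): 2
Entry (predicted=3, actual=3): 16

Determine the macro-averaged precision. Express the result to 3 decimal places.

Per-class precision (TP/(TP+FP)):
  0: TP=31, FP=5+7+11=23 → 31/54 = 0.5741
  1: TP=25, FP=4+2+9=15 → 25/40 = 0.6250
  2: TP=27, FP=1+9+8=18 → 27/45 = 0.6000
  3: TP=16, FP=4+8+2=14 → 16/30 = 0.5333
Macro-precision = mean = (0.5741 + 0.6250 + 0.6000 + 0.5333) / 4 = 0.583

0.583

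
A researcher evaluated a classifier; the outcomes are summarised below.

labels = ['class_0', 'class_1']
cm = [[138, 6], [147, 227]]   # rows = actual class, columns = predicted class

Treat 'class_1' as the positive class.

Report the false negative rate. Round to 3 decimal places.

FNR = FN/(FN+TP) = 147/(147+227) = 0.393

0.393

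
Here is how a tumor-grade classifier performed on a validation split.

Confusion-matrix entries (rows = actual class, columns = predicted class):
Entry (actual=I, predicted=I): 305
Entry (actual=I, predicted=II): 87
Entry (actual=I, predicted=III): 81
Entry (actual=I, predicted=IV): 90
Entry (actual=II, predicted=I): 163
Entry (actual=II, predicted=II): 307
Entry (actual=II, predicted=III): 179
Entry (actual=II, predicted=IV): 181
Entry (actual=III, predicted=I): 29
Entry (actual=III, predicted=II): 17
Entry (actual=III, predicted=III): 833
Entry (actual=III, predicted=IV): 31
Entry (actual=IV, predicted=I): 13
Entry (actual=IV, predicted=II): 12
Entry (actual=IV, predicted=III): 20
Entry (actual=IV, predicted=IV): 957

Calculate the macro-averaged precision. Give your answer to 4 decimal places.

0.7081

Per-class precision (TP/(TP+FP)):
  I: TP=305, FP=163+29+13=205 → 305/510 = 0.59804
  II: TP=307, FP=87+17+12=116 → 307/423 = 0.72577
  III: TP=833, FP=81+179+20=280 → 833/1113 = 0.74843
  IV: TP=957, FP=90+181+31=302 → 957/1259 = 0.76013
Macro-precision = mean = (0.59804 + 0.72577 + 0.74843 + 0.76013) / 4 = 0.7081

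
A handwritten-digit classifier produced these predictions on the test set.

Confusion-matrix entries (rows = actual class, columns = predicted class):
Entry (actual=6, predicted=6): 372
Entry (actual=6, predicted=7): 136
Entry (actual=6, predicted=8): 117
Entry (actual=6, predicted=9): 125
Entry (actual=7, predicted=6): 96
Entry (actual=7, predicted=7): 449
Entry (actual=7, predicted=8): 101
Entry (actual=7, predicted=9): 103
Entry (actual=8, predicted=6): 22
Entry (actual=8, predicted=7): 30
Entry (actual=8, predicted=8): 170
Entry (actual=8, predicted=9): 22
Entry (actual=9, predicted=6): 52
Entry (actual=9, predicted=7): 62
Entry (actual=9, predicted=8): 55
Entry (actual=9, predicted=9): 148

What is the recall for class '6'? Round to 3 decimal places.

0.496

One-vs-rest for '6': TP = diagonal; FP = other classes predicted '6'; FN = '6' predicted as other.
recall = TP/(TP+FN).
6: TP=372, FN=136+117+125=378 → 372/750 = 0.4960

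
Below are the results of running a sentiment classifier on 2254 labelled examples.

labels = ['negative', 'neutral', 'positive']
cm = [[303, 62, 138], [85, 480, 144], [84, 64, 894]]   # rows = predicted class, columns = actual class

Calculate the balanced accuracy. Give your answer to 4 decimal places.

0.7314

Balanced accuracy = mean of per-class recall.
  negative: recall = 303/472 = 0.64195
  neutral: recall = 480/606 = 0.79208
  positive: recall = 894/1176 = 0.76020
Mean = (0.64195 + 0.79208 + 0.76020) / 3 = 0.7314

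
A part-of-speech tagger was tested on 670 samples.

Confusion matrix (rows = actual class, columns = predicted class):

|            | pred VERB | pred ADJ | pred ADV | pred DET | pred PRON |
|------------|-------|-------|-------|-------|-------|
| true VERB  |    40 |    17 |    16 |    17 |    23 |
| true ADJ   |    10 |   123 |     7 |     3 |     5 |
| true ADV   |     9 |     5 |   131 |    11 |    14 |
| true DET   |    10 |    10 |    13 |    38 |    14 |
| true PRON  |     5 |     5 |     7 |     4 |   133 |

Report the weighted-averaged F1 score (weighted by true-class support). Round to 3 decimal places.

0.681

Per-class F1 score (2·TP/(2·TP+FP+FN)):
  VERB: TP=40, FP=10+9+10+5=34, FN=17+16+17+23=73 → 80/187 = 0.4278
  ADJ: TP=123, FP=17+5+10+5=37, FN=10+7+3+5=25 → 246/308 = 0.7987
  ADV: TP=131, FP=16+7+13+7=43, FN=9+5+11+14=39 → 262/344 = 0.7616
  DET: TP=38, FP=17+3+11+4=35, FN=10+10+13+14=47 → 76/158 = 0.4810
  PRON: TP=133, FP=23+5+14+14=56, FN=5+5+7+4=21 → 266/343 = 0.7755
Weighted-F1 score = Σ (supportᵢ/N)·F1 scoreᵢ with N=670: (113/670)·0.4278 + (148/670)·0.7987 + (170/670)·0.7616 + (85/670)·0.4810 + (154/670)·0.7755 = 0.681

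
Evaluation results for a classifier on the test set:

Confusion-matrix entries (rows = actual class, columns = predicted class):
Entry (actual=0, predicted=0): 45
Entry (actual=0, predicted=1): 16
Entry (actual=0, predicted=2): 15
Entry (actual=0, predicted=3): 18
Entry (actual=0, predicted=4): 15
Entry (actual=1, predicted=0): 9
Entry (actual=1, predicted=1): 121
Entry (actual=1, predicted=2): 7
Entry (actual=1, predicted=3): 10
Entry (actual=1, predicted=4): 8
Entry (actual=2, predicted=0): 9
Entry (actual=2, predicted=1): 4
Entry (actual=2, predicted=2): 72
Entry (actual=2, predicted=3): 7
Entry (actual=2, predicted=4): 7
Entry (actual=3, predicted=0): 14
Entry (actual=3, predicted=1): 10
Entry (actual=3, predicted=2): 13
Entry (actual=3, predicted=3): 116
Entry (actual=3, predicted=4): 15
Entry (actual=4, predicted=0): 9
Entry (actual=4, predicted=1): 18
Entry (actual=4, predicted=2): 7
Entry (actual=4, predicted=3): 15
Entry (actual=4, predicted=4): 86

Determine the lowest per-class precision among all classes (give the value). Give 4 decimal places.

0.5233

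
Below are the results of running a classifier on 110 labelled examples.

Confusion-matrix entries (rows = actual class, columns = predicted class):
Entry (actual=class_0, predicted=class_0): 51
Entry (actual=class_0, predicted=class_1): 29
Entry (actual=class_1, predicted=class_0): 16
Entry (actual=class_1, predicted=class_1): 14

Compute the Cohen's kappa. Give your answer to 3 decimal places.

Observed agreement pₒ = trace/N = 65/110 = 0.5909
Expected agreement pₑ = Σ (rowᵢ·colᵢ)/N² = (80·67 + 30·43)/110² = 0.5496
κ = (pₒ − pₑ)/(1 − pₑ) = (0.5909 − 0.5496)/(1 − 0.5496) = 0.092

0.092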